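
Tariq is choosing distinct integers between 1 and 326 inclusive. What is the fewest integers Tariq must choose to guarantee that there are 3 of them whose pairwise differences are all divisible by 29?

Integers whose pairwise differences are multiples of 29 are exactly those sharing a remainder mod 29. By the pigeonhole principle, the 29 residue classes mod 29 are the pigeonholes.
With 58 integers one could put 2 in each residue class and have no class reach 3.
The 59th integer pushes some class to 3, so 29·2 + 1 = 59.

59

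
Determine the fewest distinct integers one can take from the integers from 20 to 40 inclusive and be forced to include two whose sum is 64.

Group the elements by complementary pair {x, 64−x}: {24,40}, {25,39}, {26,38}, …, giving 8 two-element pairs, the single value 32 (it cannot pair with itself since the integers are distinct), and 4 integers whose partner 64−x falls outside [20,40].
By the pigeonhole principle, treating each of those 13 groups as a pigeonhole, one can pick one integer per group — 13 integers — with no two summing to 64.
The 14th integer lands in an occupied pair, forcing a sum of 64.

14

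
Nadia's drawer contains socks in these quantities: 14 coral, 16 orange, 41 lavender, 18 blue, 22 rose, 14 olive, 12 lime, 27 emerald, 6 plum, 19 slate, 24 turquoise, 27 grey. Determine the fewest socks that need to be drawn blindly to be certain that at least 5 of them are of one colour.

49

Put each drawn sock into a box by colour. The largest draw with every box below 5 takes min(count, 4) from each colour.
Σ min(cᵢ, 4) = 4 + 4 + 4 + 4 + 4 + 4 + 4 + 4 + 4 + 4 + 4 + 4 = 48.
Draw number 48 + 1 = 49 must push one box to 5.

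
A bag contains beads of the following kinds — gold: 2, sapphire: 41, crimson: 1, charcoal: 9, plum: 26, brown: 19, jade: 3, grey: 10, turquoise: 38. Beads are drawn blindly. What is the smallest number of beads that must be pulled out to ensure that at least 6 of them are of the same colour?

37

Put each drawn bead into a box by colour. The largest draw with every box below 6 takes min(count, 5) from each colour; colours with fewer than 5 contribute all they have.
Σ min(cᵢ, 5) = 2 + 5 + 1 + 5 + 5 + 5 + 3 + 5 + 5 = 36.
Draw number 36 + 1 = 37 must push one box to 6.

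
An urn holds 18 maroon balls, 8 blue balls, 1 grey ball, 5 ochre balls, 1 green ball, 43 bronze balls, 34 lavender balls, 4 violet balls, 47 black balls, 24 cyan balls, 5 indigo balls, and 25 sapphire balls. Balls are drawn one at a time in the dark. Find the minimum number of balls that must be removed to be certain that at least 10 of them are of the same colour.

Pigeonhole: the 12 colours are the holes; the balls drawn are the pigeons.
To avoid 10 of any one colour, the worst case takes at most 9 of each colour, or every ball of a colour that has fewer than 9.
That gives 9 + 8 + 1 + 5 + 1 + 9 + 9 + 4 + 9 + 9 + 5 + 9 = 78 balls with no colour reaching 10.
The next ball forces some colour to 10, so 78 + 1 = 79.

79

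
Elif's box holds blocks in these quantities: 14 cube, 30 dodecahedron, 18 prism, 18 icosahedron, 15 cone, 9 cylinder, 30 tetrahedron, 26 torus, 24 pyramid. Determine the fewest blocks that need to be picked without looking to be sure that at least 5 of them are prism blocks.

171

In the worst case for collecting prism blocks, every non-prism block comes out first.
There are 14 + 30 + 18 + 15 + 9 + 30 + 26 + 24 = 166 non-prism blocks altogether.
After those, each further block must be prism, so 166 + 5 = 171 draws guarantee 5 prism blocks.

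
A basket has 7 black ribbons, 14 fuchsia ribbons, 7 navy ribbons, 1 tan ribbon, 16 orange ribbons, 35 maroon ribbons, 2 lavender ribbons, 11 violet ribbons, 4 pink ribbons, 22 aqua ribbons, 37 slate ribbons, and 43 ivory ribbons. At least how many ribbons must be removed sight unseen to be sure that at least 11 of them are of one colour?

92

An adversary could hand out at most 10 ribbons per colour (5 colours run out sooner): 7 + 10 + 7 + 1 + 10 + 10 + 2 + 10 + 4 + 10 + 10 + 10 = 91 ribbons and still no colour has 11.
Pigeonhole: one more ribbon lands in a colour already at 10, so 92 draws are enough and 91 are not.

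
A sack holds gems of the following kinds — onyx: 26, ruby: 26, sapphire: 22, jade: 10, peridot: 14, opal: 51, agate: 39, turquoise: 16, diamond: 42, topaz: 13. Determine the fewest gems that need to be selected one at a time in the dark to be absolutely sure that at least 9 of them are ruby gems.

242

In the worst case for collecting ruby gems, every non-ruby gem comes out first.
There are 26 + 22 + 10 + 14 + 51 + 39 + 16 + 42 + 13 = 233 non-ruby gems altogether.
After those, each further gem must be ruby, so 233 + 9 = 242 draws guarantee 9 ruby gems.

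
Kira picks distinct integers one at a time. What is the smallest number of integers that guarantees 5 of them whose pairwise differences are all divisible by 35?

Integers whose pairwise differences are multiples of 35 are exactly those sharing a remainder mod 35. By pigeonhole, the 35 residue classes mod 35 are the pigeonholes.
With 140 integers one could put 4 in each residue class and have no class reach 5.
The 141st integer pushes some class to 5, so 35·4 + 1 = 141.

141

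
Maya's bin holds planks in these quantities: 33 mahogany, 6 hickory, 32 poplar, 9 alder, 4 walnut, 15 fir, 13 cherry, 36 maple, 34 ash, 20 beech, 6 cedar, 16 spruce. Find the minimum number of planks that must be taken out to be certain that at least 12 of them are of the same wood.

114

By the pigeonhole principle, put each drawn plank into a box by wood. The largest draw with every box below 12 takes min(count, 11) from each wood; woods with fewer than 11 contribute all they have.
Σ min(cᵢ, 11) = 11 + 6 + 11 + 9 + 4 + 11 + 11 + 11 + 11 + 11 + 6 + 11 = 113.
Draw number 113 + 1 = 114 must push one box to 12.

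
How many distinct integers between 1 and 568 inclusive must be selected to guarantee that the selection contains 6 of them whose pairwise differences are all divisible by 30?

Integers whose pairwise differences are multiples of 30 are exactly those sharing a remainder mod 30. The 30 residue classes mod 30 are the pigeonholes.
With 150 integers one could put 5 in each residue class and have no class reach 6.
The 151st integer pushes some class to 6, so 30·5 + 1 = 151.

151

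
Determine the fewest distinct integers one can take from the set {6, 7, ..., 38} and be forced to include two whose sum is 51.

A set avoiding the sum 51 can contain at most one of each pair {x, 51−x}, plus the 7 elements whose complement lies outside the range.
The integers 6, …, 25 (20 of them) are such a set: any two sum to at least 6+7 = 13 and at most 24+25 = 49 < 51.
Any 21st integer completes one of the 13 pairs, so 21 choices force a sum of 51.

21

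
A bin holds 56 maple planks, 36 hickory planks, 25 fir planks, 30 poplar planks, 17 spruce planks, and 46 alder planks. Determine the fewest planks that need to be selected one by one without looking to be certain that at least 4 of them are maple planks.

In the worst case for collecting maple planks, every non-maple plank comes out first.
There are 36 + 25 + 30 + 17 + 46 = 154 non-maple planks altogether.
After those, each further plank must be maple, so 154 + 4 = 158 draws guarantee 4 maple planks.

158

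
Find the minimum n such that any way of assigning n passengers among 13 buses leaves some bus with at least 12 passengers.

144

With 143 passengers one could put exactly 11 in each of the 13 buses, and no bus would reach 12.
By the pigeonhole principle, one more passenger must land in a bus that already has 11, giving it 12.
So 13 × 11 + 1 = 144 passengers are required.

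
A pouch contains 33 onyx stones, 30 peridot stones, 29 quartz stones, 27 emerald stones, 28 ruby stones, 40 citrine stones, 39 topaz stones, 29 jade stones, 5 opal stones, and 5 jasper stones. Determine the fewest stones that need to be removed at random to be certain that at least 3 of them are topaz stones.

229

In the worst case for collecting topaz stones, every non-topaz stone comes out first.
There are 33 + 30 + 29 + 27 + 28 + 40 + 29 + 5 + 5 = 226 non-topaz stones altogether.
After those, each further stone must be topaz, so 226 + 3 = 229 draws guarantee 3 topaz stones.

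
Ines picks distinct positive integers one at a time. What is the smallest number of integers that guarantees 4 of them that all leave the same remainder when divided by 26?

By the pigeonhole principle, the 26 residue classes mod 26 are the pigeonholes.
With 78 integers one could put 3 in each residue class and have no class reach 4.
The 79th integer pushes some class to 4, so 26·3 + 1 = 79.

79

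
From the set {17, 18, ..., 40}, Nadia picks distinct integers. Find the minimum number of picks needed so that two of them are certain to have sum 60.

Two chosen integers sum to 60 exactly when both halves of some pair {x, 60−x} with 20 ≤ x ≤ 60−x ≤ 40 are chosen — 10 such pairs.
The remaining 4 elements (those with no distinct partner in range) can never complete a 60-sum, so the worst case takes all of them and one from each pair: 4 + 10 = 14.
Pigeonhole: the 15th integer has to be the second member of some pair, so 14 + 1 = 15.

15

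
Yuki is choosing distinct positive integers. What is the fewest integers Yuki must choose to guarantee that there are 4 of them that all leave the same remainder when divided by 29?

By the pigeonhole principle, the 29 residue classes mod 29 are the pigeonholes.
With 87 integers one could put 3 in each residue class and have no class reach 4.
The 88th integer pushes some class to 4, so 29·3 + 1 = 88.

88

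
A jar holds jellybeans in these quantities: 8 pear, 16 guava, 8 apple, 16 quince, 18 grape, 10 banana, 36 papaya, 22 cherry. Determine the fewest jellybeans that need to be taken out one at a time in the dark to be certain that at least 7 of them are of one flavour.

49

Pigeonhole: the 8 flavours are the holes; the jellybeans drawn are the pigeons.
To avoid 7 of any one flavour, the worst case takes at most 6 of each flavour.
That gives 6 + 6 + 6 + 6 + 6 + 6 + 6 + 6 = 48 jellybeans with no flavour reaching 7.
The next jellybean forces some flavour to 7, so 48 + 1 = 49.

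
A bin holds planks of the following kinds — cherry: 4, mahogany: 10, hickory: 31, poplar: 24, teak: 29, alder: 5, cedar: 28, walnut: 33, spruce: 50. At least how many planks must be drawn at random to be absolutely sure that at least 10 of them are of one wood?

Pigeonhole: the 9 woods are the holes; the planks drawn are the pigeons.
To avoid 10 of any one wood, the worst case takes at most 9 of each wood, or every plank of a wood that has fewer than 9.
That gives 4 + 9 + 9 + 9 + 9 + 5 + 9 + 9 + 9 = 72 planks with no wood reaching 10.
The next plank forces some wood to 10, so 72 + 1 = 73.

73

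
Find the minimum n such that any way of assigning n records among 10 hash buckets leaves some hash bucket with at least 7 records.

61

With 60 records one could put exactly 6 in each of the 10 hash buckets, and no hash bucket would reach 7.
By the pigeonhole principle, one more record must land in a hash bucket that already has 6, giving it 7.
So 10 × 6 + 1 = 61 records are required.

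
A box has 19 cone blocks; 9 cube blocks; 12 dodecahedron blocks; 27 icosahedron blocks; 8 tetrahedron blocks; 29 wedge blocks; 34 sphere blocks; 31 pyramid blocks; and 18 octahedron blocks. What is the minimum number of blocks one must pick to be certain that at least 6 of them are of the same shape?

By the pigeonhole principle, the 9 shapes are the holes; the blocks drawn are the pigeons.
To avoid 6 of any one shape, the worst case takes at most 5 of each shape.
That gives 5 + 5 + 5 + 5 + 5 + 5 + 5 + 5 + 5 = 45 blocks with no shape reaching 6.
The next block forces some shape to 6, so 45 + 1 = 46.

46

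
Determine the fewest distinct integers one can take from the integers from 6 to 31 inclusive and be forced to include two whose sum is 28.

19

Two chosen integers sum to 28 exactly when both halves of some pair {x, 28−x} with 6 ≤ x ≤ 28−x ≤ 22 are chosen — 8 such pairs.
The remaining 10 elements (those with no distinct partner in range) can never complete a 28-sum, so the worst case takes all of them and one from each pair: 10 + 8 = 18.
The 19th integer has to be the second member of some pair, so 18 + 1 = 19.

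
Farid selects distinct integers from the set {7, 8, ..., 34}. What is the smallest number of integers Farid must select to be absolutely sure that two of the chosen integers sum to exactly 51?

20

A set avoiding the sum 51 can contain at most one of each pair {x, 51−x}, plus the 10 elements whose complement lies outside the range.
The integers 7, …, 25 (19 of them) are such a set: any two sum to at least 7+8 = 15 and at most 24+25 = 49 < 51.
Pigeonhole: any 20th integer completes one of the 9 pairs, so 20 choices force a sum of 51.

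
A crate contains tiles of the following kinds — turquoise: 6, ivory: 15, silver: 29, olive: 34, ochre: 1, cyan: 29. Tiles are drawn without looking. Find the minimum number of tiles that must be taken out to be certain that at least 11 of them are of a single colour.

By the pigeonhole principle, put each drawn tile into a box by colour. The largest draw with every box below 11 takes min(count, 10) from each colour; colours with fewer than 10 contribute all they have.
Σ min(cᵢ, 10) = 6 + 10 + 10 + 10 + 1 + 10 = 47.
Draw number 47 + 1 = 48 must push one box to 11.

48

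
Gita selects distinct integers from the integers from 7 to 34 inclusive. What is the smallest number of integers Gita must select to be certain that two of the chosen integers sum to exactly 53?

A set avoiding the sum 53 can contain at most one of each pair {x, 53−x}, plus the 12 elements whose complement lies outside the range.
The integers 7, …, 26 (20 of them) are such a set: any two sum to at least 7+8 = 15 and at most 25+26 = 51 < 53.
Any 21st integer completes one of the 8 pairs, so 21 choices force a sum of 53.

21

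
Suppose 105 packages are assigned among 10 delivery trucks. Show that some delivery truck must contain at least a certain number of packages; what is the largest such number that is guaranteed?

By pigeonhole, the 10 delivery trucks are the holes and the 105 packages are the pigeons.
If every delivery truck held at most 10 packages, the total would be at most 10 × 10 = 100, which is less than 105.
So some delivery truck holds at least ⌈105/10⌉ = 11 packages.

11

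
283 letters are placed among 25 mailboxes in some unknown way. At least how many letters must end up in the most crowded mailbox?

12

The 25 mailboxes are the holes and the 283 letters are the pigeons.
If every mailbox held at most 11 letters, the total would be at most 25 × 11 = 275, which is less than 283.
So some mailbox holds at least ⌈283/25⌉ = 12 letters.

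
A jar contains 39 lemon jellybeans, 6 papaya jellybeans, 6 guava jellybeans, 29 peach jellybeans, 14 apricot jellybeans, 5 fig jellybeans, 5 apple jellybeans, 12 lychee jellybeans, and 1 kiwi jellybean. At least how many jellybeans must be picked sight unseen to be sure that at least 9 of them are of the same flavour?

56

Put each drawn jellybean into a box by flavour. The largest draw with every box below 9 takes min(count, 8) from each flavour; flavours with fewer than 8 contribute all they have.
Σ min(cᵢ, 8) = 8 + 6 + 6 + 8 + 8 + 5 + 5 + 8 + 1 = 55.
Draw number 55 + 1 = 56 must push one box to 9.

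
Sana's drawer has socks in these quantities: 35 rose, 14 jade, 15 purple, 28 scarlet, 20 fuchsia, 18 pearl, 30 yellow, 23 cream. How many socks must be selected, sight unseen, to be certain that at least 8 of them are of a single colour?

By pigeonhole, the 8 colours are the holes; the socks drawn are the pigeons.
To avoid 8 of any one colour, the worst case takes at most 7 of each colour.
That gives 7 + 7 + 7 + 7 + 7 + 7 + 7 + 7 = 56 socks with no colour reaching 8.
The next sock forces some colour to 8, so 56 + 1 = 57.

57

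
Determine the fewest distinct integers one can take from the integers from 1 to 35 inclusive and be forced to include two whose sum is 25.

Two chosen integers sum to 25 exactly when both halves of some pair {x, 25−x} with 1 ≤ x ≤ 25−x ≤ 24 are chosen — 12 such pairs.
The remaining 11 elements (those with no distinct partner in range) can never complete a 25-sum, so the worst case takes all of them and one from each pair: 11 + 12 = 23.
The 24th integer has to be the second member of some pair, so 23 + 1 = 24.

24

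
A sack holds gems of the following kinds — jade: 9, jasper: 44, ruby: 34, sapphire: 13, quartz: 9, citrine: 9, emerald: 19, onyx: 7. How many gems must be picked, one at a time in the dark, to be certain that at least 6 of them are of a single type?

41

By the pigeonhole principle, the 8 types are the holes; the gems drawn are the pigeons.
To avoid 6 of any one type, the worst case takes at most 5 of each type.
That gives 5 + 5 + 5 + 5 + 5 + 5 + 5 + 5 = 40 gems with no type reaching 6.
The next gem forces some type to 6, so 40 + 1 = 41.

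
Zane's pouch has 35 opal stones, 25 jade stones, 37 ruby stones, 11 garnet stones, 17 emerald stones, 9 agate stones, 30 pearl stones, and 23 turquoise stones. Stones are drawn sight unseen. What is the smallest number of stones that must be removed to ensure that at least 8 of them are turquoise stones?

In the worst case for collecting turquoise stones, every non-turquoise stone comes out first.
There are 35 + 25 + 37 + 11 + 17 + 9 + 30 = 164 non-turquoise stones altogether.
After those, each further stone must be turquoise, so 164 + 8 = 172 draws guarantee 8 turquoise stones.

172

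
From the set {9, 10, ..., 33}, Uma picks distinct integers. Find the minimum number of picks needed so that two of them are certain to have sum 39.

Two chosen integers sum to 39 exactly when both halves of some pair {x, 39−x} with 9 ≤ x ≤ 39−x ≤ 30 are chosen — 11 such pairs.
The remaining 3 elements (those with no distinct partner in range) can never complete a 39-sum, so the worst case takes all of them and one from each pair: 3 + 11 = 14.
The 15th integer has to be the second member of some pair, so 14 + 1 = 15.

15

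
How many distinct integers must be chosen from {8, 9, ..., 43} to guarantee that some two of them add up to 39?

A set avoiding the sum 39 can contain at most one of each pair {x, 39−x}, plus the 12 elements whose complement lies outside the range.
The integers 20, …, 43 (24 of them) are such a set: any two sum to at least 20+21 = 41 > 39.
Any 25th integer completes one of the 12 pairs, so 25 choices force a sum of 39.

25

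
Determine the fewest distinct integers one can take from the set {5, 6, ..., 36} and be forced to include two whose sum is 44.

19

Group the elements by complementary pair {x, 44−x}: {8,36}, {9,35}, {10,34}, …, giving 14 two-element pairs, the single value 22 (it cannot pair with itself since the integers are distinct), and 3 integers whose partner 44−x falls outside [5,36].
By the pigeonhole principle, treating each of those 18 groups as a pigeonhole, one can pick one integer per group — 18 integers — with no two summing to 44.
The 19th integer lands in an occupied pair, forcing a sum of 44.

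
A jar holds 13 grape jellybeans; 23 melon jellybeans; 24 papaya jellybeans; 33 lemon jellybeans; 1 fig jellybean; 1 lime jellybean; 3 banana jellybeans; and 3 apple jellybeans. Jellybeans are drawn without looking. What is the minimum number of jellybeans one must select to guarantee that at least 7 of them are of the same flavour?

Put each drawn jellybean into a box by flavour. The largest draw with every box below 7 takes min(count, 6) from each flavour; flavours with fewer than 6 contribute all they have.
Σ min(cᵢ, 6) = 6 + 6 + 6 + 6 + 1 + 1 + 3 + 3 = 32.
Draw number 32 + 1 = 33 must push one box to 7.

33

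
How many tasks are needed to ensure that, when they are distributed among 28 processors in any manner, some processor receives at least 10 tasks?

253

With 252 tasks one could put exactly 9 in each of the 28 processors, and no processor would reach 10.
Pigeonhole: one more task must land in a processor that already has 9, giving it 10.
So 28 × 9 + 1 = 253 tasks are required.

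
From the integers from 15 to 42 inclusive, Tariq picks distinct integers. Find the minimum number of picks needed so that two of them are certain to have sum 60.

A set avoiding the sum 60 can contain at most one of each pair {x, 60−x}, plus the 4 elements whose complement lies outside the range or equal to its own complement.
The integers 15, …, 30 (16 of them) are such a set: any two sum to at least 15+16 = 31 and at most 29+30 = 59 < 60.
By the pigeonhole principle, any 17th integer completes one of the 12 pairs, so 17 choices force a sum of 60.

17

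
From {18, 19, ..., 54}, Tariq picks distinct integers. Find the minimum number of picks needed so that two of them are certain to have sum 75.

Two chosen integers sum to 75 exactly when both halves of some pair {x, 75−x} with 21 ≤ x ≤ 75−x ≤ 54 are chosen — 17 such pairs.
The remaining 3 elements (those with no distinct partner in range) can never complete a 75-sum, so the worst case takes all of them and one from each pair: 3 + 17 = 20.
The 21st integer has to be the second member of some pair, so 20 + 1 = 21.

21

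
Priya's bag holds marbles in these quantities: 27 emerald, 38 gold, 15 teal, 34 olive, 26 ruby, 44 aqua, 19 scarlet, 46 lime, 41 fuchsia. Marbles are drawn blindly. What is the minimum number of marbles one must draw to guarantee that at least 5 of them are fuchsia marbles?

254

In the worst case for collecting fuchsia marbles, every non-fuchsia marble comes out first.
There are 27 + 38 + 15 + 34 + 26 + 44 + 19 + 46 = 249 non-fuchsia marbles altogether.
After those, each further marble must be fuchsia, so 249 + 5 = 254 draws guarantee 5 fuchsia marbles.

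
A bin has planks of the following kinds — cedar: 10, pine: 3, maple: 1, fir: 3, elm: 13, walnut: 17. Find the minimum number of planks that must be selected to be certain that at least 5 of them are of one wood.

20

By the pigeonhole principle, put each drawn plank into a box by wood. The largest draw with every box below 5 takes min(count, 4) from each wood; woods with fewer than 4 contribute all they have.
Σ min(cᵢ, 4) = 4 + 3 + 1 + 3 + 4 + 4 = 19.
Draw number 19 + 1 = 20 must push one box to 5.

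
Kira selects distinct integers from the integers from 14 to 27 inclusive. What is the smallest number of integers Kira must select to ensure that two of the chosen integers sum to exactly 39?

A set avoiding the sum 39 can contain at most one of each pair {x, 39−x}, plus the 2 elements whose complement lies outside the range.
The integers 20, …, 27 (8 of them) are such a set: any two sum to at least 20+21 = 41 > 39.
By the pigeonhole principle, any 9th integer completes one of the 6 pairs, so 9 choices force a sum of 39.

9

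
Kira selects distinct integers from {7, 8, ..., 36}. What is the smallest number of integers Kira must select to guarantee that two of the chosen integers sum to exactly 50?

Group the elements by complementary pair {x, 50−x}: {14,36}, {15,35}, {16,34}, …, giving 11 two-element pairs, the single value 25 (it cannot pair with itself since the integers are distinct), and 7 integers whose partner 50−x falls outside [7,36].
Treating each of those 19 groups as a pigeonhole, one can pick one integer per group — 19 integers — with no two summing to 50.
The 20th integer lands in an occupied pair, forcing a sum of 50.

20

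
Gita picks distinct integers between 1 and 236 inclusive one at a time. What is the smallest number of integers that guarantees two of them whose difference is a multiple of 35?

36

Integers whose pairwise differences are multiples of 35 are exactly those sharing a remainder mod 35. By the pigeonhole principle, the 35 residue classes mod 35 are the pigeonholes.
With 35 integers one could put 1 in each residue class and have no class reach 2.
The 36th integer pushes some class to 2, so 35·1 + 1 = 36.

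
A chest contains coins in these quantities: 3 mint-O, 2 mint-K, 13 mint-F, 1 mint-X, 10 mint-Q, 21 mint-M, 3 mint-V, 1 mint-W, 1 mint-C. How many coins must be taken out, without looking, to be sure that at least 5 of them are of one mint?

Put each drawn coin into a box by mint. The largest draw with every box below 5 takes min(count, 4) from each mint; mints with fewer than 4 contribute all they have.
Σ min(cᵢ, 4) = 3 + 2 + 4 + 1 + 4 + 4 + 3 + 1 + 1 = 23.
Draw number 23 + 1 = 24 must push one box to 5.

24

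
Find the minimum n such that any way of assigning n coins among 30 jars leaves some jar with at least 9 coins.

With 240 coins one could put exactly 8 in each of the 30 jars, and no jar would reach 9.
One more coin must land in a jar that already has 8, giving it 9.
So 30 × 8 + 1 = 241 coins are required.

241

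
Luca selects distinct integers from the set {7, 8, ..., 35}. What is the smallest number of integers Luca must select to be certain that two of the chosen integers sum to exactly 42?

16

Group the elements by complementary pair {x, 42−x}: {7,35}, {8,34}, {9,33}, …, giving 14 two-element pairs and the single value 21 (it cannot pair with itself since the integers are distinct).
Treating each of those 15 groups as a pigeonhole, one can pick one integer per group — 15 integers — with no two summing to 42.
The 16th integer lands in an occupied pair, forcing a sum of 42.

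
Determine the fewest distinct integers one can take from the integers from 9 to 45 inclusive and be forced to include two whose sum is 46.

A set avoiding the sum 46 can contain at most one of each pair {x, 46−x}, plus the 9 elements whose complement lies outside the range or equal to its own complement.
The integers 23, …, 45 (23 of them) are such a set: any two sum to at least 23+24 = 47 > 46.
Any 24th integer completes one of the 14 pairs, so 24 choices force a sum of 46.

24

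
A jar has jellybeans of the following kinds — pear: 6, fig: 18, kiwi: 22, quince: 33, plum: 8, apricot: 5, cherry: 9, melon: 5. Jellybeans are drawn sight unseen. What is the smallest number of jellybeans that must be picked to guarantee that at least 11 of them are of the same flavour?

Put each drawn jellybean into a box by flavour. The largest draw with every box below 11 takes min(count, 10) from each flavour; flavours with fewer than 10 contribute all they have.
Σ min(cᵢ, 10) = 6 + 10 + 10 + 10 + 8 + 5 + 9 + 5 = 63.
Draw number 63 + 1 = 64 must push one box to 11.

64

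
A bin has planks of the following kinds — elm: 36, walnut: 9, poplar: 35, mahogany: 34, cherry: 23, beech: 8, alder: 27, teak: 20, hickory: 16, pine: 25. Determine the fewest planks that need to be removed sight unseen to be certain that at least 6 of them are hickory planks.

In the worst case for collecting hickory planks, every non-hickory plank comes out first.
There are 36 + 9 + 35 + 34 + 23 + 8 + 27 + 20 + 25 = 217 non-hickory planks altogether.
After those, each further plank must be hickory, so 217 + 6 = 223 draws guarantee 6 hickory planks.

223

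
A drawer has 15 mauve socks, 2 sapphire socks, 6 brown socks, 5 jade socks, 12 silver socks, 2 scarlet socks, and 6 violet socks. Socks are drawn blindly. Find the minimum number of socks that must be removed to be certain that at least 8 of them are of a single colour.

36

The 7 colours are the holes; the socks drawn are the pigeons.
To avoid 8 of any one colour, the worst case takes at most 7 of each colour, or every sock of a colour that has fewer than 7.
That gives 7 + 2 + 6 + 5 + 7 + 2 + 6 = 35 socks with no colour reaching 8.
The next sock forces some colour to 8, so 35 + 1 = 36.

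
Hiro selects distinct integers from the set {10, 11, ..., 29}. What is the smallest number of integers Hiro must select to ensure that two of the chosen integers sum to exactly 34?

14

A set avoiding the sum 34 can contain at most one of each pair {x, 34−x}, plus the 6 elements whose complement lies outside the range or equal to its own complement.
The integers 17, …, 29 (13 of them) are such a set: any two sum to at least 17+18 = 35 > 34.
Any 14th integer completes one of the 7 pairs, so 14 choices force a sum of 34.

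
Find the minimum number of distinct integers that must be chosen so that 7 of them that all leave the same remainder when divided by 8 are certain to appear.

The 8 residue classes mod 8 are the pigeonholes.
With 48 integers one could put 6 in each residue class and have no class reach 7.
The 49th integer pushes some class to 7, so 8·6 + 1 = 49.

49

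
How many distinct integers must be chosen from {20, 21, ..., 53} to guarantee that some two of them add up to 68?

Two chosen integers sum to 68 exactly when both halves of some pair {x, 68−x} with 20 ≤ x ≤ 68−x ≤ 48 are chosen — 14 such pairs.
The remaining 6 elements (those with no distinct partner in range) can never complete a 68-sum, so the worst case takes all of them and one from each pair: 6 + 14 = 20.
By pigeonhole, the 21st integer has to be the second member of some pair, so 20 + 1 = 21.

21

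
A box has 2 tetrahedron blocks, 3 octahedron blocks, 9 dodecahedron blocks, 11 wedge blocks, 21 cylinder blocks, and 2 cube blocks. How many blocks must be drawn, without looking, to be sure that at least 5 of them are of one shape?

The 6 shapes are the holes; the blocks drawn are the pigeons.
To avoid 5 of any one shape, the worst case takes at most 4 of each shape, or every block of a shape that has fewer than 4.
That gives 2 + 3 + 4 + 4 + 4 + 2 = 19 blocks with no shape reaching 5.
The next block forces some shape to 5, so 19 + 1 = 20.

20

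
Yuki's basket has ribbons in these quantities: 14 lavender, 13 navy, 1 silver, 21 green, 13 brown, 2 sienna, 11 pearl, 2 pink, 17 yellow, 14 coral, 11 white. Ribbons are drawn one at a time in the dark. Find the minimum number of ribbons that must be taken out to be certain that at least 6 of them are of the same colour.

46

Put each drawn ribbon into a box by colour. The largest draw with every box below 6 takes min(count, 5) from each colour; colours with fewer than 5 contribute all they have.
Σ min(cᵢ, 5) = 5 + 5 + 1 + 5 + 5 + 2 + 5 + 2 + 5 + 5 + 5 = 45.
Draw number 45 + 1 = 46 must push one box to 6.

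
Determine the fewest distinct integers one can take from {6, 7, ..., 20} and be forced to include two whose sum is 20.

Two chosen integers sum to 20 exactly when both halves of some pair {x, 20−x} with 6 ≤ x ≤ 20−x ≤ 14 are chosen — 4 such pairs.
The remaining 7 elements (those with no distinct partner in range) can never complete a 20-sum, so the worst case takes all of them and one from each pair: 7 + 4 = 11.
Pigeonhole: the 12th integer has to be the second member of some pair, so 11 + 1 = 12.

12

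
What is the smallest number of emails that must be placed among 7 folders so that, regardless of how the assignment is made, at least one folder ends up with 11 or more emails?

With 70 emails one could put exactly 10 in each of the 7 folders, and no folder would reach 11.
One more email must land in a folder that already has 10, giving it 11.
So 7 × 10 + 1 = 71 emails are required.

71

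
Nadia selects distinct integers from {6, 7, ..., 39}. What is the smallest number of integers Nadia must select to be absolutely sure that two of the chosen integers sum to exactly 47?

A set avoiding the sum 47 can contain at most one of each pair {x, 47−x}, plus the 2 elements whose complement lies outside the range.
The integers 6, …, 23 (18 of them) are such a set: any two sum to at least 6+7 = 13 and at most 22+23 = 45 < 47.
By pigeonhole, any 19th integer completes one of the 16 pairs, so 19 choices force a sum of 47.

19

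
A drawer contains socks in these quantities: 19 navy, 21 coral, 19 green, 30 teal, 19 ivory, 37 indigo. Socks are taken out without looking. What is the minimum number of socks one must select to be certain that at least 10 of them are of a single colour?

Pigeonhole: put each drawn sock into a box by colour. The largest draw with every box below 10 takes min(count, 9) from each colour.
Σ min(cᵢ, 9) = 9 + 9 + 9 + 9 + 9 + 9 = 54.
Draw number 54 + 1 = 55 must push one box to 10.

55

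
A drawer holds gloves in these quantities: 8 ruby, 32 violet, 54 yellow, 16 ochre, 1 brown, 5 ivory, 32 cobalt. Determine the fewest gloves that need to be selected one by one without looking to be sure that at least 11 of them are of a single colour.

The 7 colours are the holes; the gloves drawn are the pigeons.
To avoid 11 of any one colour, the worst case takes at most 10 of each colour, or every glove of a colour that has fewer than 10.
That gives 8 + 10 + 10 + 10 + 1 + 5 + 10 = 54 gloves with no colour reaching 11.
The next glove forces some colour to 11, so 54 + 1 = 55.

55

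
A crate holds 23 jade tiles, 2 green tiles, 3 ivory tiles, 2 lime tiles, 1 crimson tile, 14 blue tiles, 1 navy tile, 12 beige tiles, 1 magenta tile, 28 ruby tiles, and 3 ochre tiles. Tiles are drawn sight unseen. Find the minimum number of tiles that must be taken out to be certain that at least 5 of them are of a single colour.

The 11 colours are the holes; the tiles drawn are the pigeons.
To avoid 5 of any one colour, the worst case takes at most 4 of each colour, or every tile of a colour that has fewer than 4.
That gives 4 + 2 + 3 + 2 + 1 + 4 + 1 + 4 + 1 + 4 + 3 = 29 tiles with no colour reaching 5.
The next tile forces some colour to 5, so 29 + 1 = 30.

30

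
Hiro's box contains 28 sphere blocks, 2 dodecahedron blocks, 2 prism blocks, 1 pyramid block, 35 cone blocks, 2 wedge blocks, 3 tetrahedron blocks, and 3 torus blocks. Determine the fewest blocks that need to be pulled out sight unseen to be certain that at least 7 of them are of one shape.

An adversary could hand out at most 6 blocks per shape (6 shapes run out sooner): 6 + 2 + 2 + 1 + 6 + 2 + 3 + 3 = 25 blocks and still no shape has 7.
By pigeonhole, one more block lands in a shape already at 6, so 26 draws are enough and 25 are not.

26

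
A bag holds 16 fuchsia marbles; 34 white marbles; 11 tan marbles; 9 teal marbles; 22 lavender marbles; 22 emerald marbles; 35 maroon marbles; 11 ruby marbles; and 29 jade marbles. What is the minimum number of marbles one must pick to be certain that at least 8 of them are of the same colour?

64

By the pigeonhole principle, the 9 colours are the holes; the marbles drawn are the pigeons.
To avoid 8 of any one colour, the worst case takes at most 7 of each colour.
That gives 7 + 7 + 7 + 7 + 7 + 7 + 7 + 7 + 7 = 63 marbles with no colour reaching 8.
The next marble forces some colour to 8, so 63 + 1 = 64.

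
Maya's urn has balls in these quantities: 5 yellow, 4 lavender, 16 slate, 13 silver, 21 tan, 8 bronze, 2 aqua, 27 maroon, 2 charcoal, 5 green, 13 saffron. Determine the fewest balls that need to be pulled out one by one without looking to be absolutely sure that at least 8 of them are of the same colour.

The 11 colours are the holes; the balls drawn are the pigeons.
To avoid 8 of any one colour, the worst case takes at most 7 of each colour, or every ball of a colour that has fewer than 7.
That gives 5 + 4 + 7 + 7 + 7 + 7 + 2 + 7 + 2 + 5 + 7 = 60 balls with no colour reaching 8.
The next ball forces some colour to 8, so 60 + 1 = 61.

61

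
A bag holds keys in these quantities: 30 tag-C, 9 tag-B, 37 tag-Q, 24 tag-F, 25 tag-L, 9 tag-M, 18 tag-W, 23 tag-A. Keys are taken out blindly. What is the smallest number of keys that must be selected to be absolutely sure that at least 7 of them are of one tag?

49

By pigeonhole, the 8 tags are the holes; the keys drawn are the pigeons.
To avoid 7 of any one tag, the worst case takes at most 6 of each tag.
That gives 6 + 6 + 6 + 6 + 6 + 6 + 6 + 6 = 48 keys with no tag reaching 7.
The next key forces some tag to 7, so 48 + 1 = 49.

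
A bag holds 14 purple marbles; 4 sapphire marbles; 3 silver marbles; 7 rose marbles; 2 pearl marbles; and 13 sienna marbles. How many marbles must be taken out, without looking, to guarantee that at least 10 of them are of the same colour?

By the pigeonhole principle, put each drawn marble into a box by colour. The largest draw with every box below 10 takes min(count, 9) from each colour; colours with fewer than 9 contribute all they have.
Σ min(cᵢ, 9) = 9 + 4 + 3 + 7 + 2 + 9 = 34.
Draw number 34 + 1 = 35 must push one box to 10.

35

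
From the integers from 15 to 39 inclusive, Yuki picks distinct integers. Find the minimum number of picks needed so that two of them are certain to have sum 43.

A set avoiding the sum 43 can contain at most one of each pair {x, 43−x}, plus the 11 elements whose complement lies outside the range.
The integers 22, …, 39 (18 of them) are such a set: any two sum to at least 22+23 = 45 > 43.
By the pigeonhole principle, any 19th integer completes one of the 7 pairs, so 19 choices force a sum of 43.

19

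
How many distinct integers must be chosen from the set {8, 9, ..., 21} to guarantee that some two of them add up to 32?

Group the elements by complementary pair {x, 32−x}: {11,21}, {12,20}, {13,19}, …, giving 5 two-element pairs, the single value 16 (it cannot pair with itself since the integers are distinct), and 3 integers whose partner 32−x falls outside [8,21].
Treating each of those 9 groups as a pigeonhole, one can pick one integer per group — 9 integers — with no two summing to 32.
The 10th integer lands in an occupied pair, forcing a sum of 32.

10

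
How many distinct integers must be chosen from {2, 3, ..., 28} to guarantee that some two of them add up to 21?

19

Two chosen integers sum to 21 exactly when both halves of some pair {x, 21−x} with 2 ≤ x ≤ 21−x ≤ 19 are chosen — 9 such pairs.
The remaining 9 elements (those with no distinct partner in range) can never complete a 21-sum, so the worst case takes all of them and one from each pair: 9 + 9 = 18.
By the pigeonhole principle, the 19th integer has to be the second member of some pair, so 18 + 1 = 19.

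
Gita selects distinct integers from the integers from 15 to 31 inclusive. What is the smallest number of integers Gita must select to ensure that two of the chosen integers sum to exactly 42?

Two chosen integers sum to 42 exactly when both halves of some pair {x, 42−x} with 15 ≤ x ≤ 42−x ≤ 27 are chosen — 6 such pairs.
The remaining 5 elements (those with no distinct partner in range) can never complete a 42-sum, so the worst case takes all of them and one from each pair: 5 + 6 = 11.
The 12th integer has to be the second member of some pair, so 11 + 1 = 12.

12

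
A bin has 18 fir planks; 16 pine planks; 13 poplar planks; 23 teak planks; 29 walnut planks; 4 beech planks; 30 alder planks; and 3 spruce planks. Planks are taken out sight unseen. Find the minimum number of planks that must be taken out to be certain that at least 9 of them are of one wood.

56

Pigeonhole: the 8 woods are the holes; the planks drawn are the pigeons.
To avoid 9 of any one wood, the worst case takes at most 8 of each wood, or every plank of a wood that has fewer than 8.
That gives 8 + 8 + 8 + 8 + 8 + 4 + 8 + 3 = 55 planks with no wood reaching 9.
The next plank forces some wood to 9, so 55 + 1 = 56.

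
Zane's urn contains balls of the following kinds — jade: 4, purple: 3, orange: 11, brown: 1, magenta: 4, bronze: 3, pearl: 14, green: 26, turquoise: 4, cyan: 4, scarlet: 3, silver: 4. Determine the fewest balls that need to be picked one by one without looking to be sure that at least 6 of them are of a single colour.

By the pigeonhole principle, put each drawn ball into a box by colour. The largest draw with every box below 6 takes min(count, 5) from each colour; colours with fewer than 5 contribute all they have.
Σ min(cᵢ, 5) = 4 + 3 + 5 + 1 + 4 + 3 + 5 + 5 + 4 + 4 + 3 + 4 = 45.
Draw number 45 + 1 = 46 must push one box to 6.

46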